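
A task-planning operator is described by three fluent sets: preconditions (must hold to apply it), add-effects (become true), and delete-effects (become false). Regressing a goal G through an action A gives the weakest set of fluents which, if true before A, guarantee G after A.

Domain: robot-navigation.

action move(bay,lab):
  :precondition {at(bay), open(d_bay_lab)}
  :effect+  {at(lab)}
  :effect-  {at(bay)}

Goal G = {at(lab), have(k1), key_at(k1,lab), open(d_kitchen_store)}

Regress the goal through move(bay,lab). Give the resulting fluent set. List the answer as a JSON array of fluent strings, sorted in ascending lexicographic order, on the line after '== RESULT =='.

Compute (G \ add) ∪ pre:
  G ∩ del = {}  (empty — regression defined)
  G \ add = {at(lab), have(k1), key_at(k1,lab), open(d_kitchen_store)} \ {at(lab)} = {have(k1), key_at(k1,lab), open(d_kitchen_store)}
  ∪ pre   = {have(k1), key_at(k1,lab), open(d_kitchen_store)} ∪ {at(bay), open(d_bay_lab)}
          = {at(bay), have(k1), key_at(k1,lab), open(d_bay_lab), open(d_kitchen_store)}

== RESULT ==
["at(bay)", "have(k1)", "key_at(k1,lab)", "open(d_bay_lab)", "open(d_kitchen_store)"]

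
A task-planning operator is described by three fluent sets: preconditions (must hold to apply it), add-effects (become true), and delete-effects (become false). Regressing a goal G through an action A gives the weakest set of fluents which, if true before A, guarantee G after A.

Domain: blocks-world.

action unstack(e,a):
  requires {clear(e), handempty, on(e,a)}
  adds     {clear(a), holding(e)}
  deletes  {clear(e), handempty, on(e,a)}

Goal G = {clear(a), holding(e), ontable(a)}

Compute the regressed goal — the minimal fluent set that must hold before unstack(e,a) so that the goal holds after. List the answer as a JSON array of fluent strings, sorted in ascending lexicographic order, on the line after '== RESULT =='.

Compute (G \ add) ∪ pre:
  G ∩ del = {}  (empty — regression defined)
  G \ add = {clear(a), holding(e), ontable(a)} \ {clear(a), holding(e)} = {ontable(a)}
  ∪ pre   = {ontable(a)} ∪ {clear(e), handempty, on(e,a)}
          = {clear(e), handempty, on(e,a), ontable(a)}

== RESULT ==
["clear(e)", "handempty", "on(e,a)", "ontable(a)"]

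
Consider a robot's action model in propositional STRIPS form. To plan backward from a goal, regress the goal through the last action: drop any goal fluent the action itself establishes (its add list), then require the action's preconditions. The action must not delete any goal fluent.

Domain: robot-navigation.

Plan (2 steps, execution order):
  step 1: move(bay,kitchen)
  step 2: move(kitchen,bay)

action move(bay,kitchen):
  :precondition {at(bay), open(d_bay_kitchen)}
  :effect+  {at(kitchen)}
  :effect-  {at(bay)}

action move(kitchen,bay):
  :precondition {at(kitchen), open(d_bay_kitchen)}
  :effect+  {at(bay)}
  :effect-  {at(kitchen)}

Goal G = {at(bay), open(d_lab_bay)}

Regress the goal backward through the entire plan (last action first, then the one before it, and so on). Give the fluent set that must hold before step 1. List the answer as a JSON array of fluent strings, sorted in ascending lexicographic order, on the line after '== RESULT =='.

Regress step by step:
  through step 2 (move(kitchen,bay)): drop {at(bay)}, keep {open(d_lab_bay)}, require {at(kitchen), open(d_bay_kitchen)}
    → {at(kitchen), open(d_bay_kitchen), open(d_lab_bay)}
  through step 1 (move(bay,kitchen)): drop {at(kitchen)}, keep {open(d_bay_kitchen), open(d_lab_bay)}, require {at(bay), open(d_bay_kitchen)}
    → {at(bay), open(d_bay_kitchen), open(d_lab_bay)}

== RESULT ==
["at(bay)", "open(d_bay_kitchen)", "open(d_lab_bay)"]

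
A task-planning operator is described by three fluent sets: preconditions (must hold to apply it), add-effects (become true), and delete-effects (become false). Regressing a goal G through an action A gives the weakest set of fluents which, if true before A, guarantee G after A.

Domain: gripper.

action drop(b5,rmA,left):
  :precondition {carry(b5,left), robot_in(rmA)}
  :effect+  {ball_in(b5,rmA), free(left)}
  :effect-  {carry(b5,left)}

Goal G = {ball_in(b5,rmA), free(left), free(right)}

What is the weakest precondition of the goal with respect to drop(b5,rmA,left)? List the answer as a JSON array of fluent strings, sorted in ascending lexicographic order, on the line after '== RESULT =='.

Compute (G \ add) ∪ pre:
  G ∩ del = {}  (empty — regression defined)
  G \ add = {ball_in(b5,rmA), free(left), free(right)} \ {ball_in(b5,rmA), free(left)} = {free(right)}
  ∪ pre   = {free(right)} ∪ {carry(b5,left), robot_in(rmA)}
          = {carry(b5,left), free(right), robot_in(rmA)}

== RESULT ==
["carry(b5,left)", "free(right)", "robot_in(rmA)"]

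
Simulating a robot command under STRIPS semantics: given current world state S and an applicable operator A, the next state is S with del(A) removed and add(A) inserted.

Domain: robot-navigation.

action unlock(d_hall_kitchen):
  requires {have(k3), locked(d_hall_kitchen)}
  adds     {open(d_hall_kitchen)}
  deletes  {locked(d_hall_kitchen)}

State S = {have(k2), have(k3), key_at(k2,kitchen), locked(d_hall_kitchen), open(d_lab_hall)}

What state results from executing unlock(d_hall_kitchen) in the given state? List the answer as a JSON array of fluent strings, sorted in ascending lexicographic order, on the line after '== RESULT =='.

Compute (S \ del) ∪ add:
  pre ⊆ S: {have(k3), locked(d_hall_kitchen)} ⊆ S  — applicable
  S \ del = {have(k2), have(k3), key_at(k2,kitchen), open(d_lab_hall)}
  ∪ add   = {have(k2), have(k3), key_at(k2,kitchen), open(d_hall_kitchen), open(d_lab_hall)}

== RESULT ==
["have(k2)", "have(k3)", "key_at(k2,kitchen)", "open(d_hall_kitchen)", "open(d_lab_hall)"]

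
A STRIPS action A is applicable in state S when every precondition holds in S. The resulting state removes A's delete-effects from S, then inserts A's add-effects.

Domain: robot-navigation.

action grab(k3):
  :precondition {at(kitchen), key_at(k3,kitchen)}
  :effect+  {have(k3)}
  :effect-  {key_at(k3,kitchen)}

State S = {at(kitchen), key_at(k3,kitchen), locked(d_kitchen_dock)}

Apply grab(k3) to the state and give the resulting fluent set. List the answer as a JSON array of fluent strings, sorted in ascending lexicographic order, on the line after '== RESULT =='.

Progress:
  pre ⊆ S: {at(kitchen), key_at(k3,kitchen)} ⊆ S  — applicable
  S \ del = {at(kitchen), locked(d_kitchen_dock)}
  ∪ add   = {at(kitchen), have(k3), locked(d_kitchen_dock)}

== RESULT ==
["at(kitchen)", "have(k3)", "locked(d_kitchen_dock)"]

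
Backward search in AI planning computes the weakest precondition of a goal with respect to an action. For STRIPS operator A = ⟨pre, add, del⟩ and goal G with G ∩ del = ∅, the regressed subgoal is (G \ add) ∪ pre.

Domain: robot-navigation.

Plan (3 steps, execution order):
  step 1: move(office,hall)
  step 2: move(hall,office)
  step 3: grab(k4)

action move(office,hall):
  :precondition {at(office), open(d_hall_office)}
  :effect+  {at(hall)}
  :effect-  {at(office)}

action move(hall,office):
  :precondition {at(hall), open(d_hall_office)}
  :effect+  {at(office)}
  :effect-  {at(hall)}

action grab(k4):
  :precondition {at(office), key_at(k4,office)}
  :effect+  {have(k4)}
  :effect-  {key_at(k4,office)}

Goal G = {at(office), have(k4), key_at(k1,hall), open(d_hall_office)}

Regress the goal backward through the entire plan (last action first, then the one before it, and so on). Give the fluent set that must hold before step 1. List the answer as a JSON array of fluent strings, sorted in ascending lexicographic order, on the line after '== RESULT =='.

Regress step by step:
  through step 3 (grab(k4)): drop {have(k4)}, keep {at(office), key_at(k1,hall), open(d_hall_office)}, require {at(office), key_at(k4,office)}
    → {at(office), key_at(k1,hall), key_at(k4,office), open(d_hall_office)}
  through step 2 (move(hall,office)): drop {at(office)}, keep {key_at(k1,hall), key_at(k4,office), open(d_hall_office)}, require {at(hall), open(d_hall_office)}
    → {at(hall), key_at(k1,hall), key_at(k4,office), open(d_hall_office)}
  through step 1 (move(office,hall)): drop {at(hall)}, keep {key_at(k1,hall), key_at(k4,office), open(d_hall_office)}, require {at(office), open(d_hall_office)}
    → {at(office), key_at(k1,hall), key_at(k4,office), open(d_hall_office)}

== RESULT ==
["at(office)", "key_at(k1,hall)", "key_at(k4,office)", "open(d_hall_office)"]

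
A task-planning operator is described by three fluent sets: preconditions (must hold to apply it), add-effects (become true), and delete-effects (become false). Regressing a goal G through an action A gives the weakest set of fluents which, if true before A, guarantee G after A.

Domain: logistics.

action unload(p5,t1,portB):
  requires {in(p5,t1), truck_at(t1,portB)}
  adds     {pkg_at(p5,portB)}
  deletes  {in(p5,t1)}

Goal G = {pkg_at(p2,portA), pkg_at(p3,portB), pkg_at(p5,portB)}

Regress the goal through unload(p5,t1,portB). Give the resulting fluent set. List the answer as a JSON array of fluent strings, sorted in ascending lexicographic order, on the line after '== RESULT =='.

Compute (G \ add) ∪ pre:
  G ∩ del = {}  (empty — regression defined)
  G \ add = {pkg_at(p2,portA), pkg_at(p3,portB), pkg_at(p5,portB)} \ {pkg_at(p5,portB)} = {pkg_at(p2,portA), pkg_at(p3,portB)}
  ∪ pre   = {pkg_at(p2,portA), pkg_at(p3,portB)} ∪ {in(p5,t1), truck_at(t1,portB)}
          = {in(p5,t1), pkg_at(p2,portA), pkg_at(p3,portB), truck_at(t1,portB)}

== RESULT ==
["in(p5,t1)", "pkg_at(p2,portA)", "pkg_at(p3,portB)", "truck_at(t1,portB)"]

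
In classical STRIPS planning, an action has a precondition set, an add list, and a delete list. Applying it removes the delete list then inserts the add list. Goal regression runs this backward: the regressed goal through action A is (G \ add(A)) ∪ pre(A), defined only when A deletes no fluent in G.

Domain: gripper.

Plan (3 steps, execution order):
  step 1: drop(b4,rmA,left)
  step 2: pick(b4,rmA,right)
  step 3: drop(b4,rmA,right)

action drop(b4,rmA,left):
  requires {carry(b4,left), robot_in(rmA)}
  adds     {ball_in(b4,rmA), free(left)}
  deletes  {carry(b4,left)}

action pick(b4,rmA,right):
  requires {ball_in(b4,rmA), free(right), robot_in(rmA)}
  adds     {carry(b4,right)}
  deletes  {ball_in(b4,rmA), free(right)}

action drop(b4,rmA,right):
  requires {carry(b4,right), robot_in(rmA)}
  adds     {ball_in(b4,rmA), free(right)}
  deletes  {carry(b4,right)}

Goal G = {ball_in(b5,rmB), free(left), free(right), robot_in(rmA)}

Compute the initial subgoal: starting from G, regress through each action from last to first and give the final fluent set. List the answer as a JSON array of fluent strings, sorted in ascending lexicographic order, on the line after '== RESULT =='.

Work backward from the goal:
  through step 3 (drop(b4,rmA,right)): drop {free(right)}, keep {ball_in(b5,rmB), free(left), robot_in(rmA)}, require {carry(b4,right), robot_in(rmA)}
    → {ball_in(b5,rmB), carry(b4,right), free(left), robot_in(rmA)}
  through step 2 (pick(b4,rmA,right)): drop {carry(b4,right)}, keep {ball_in(b5,rmB), free(left), robot_in(rmA)}, require {ball_in(b4,rmA), free(right), robot_in(rmA)}
    → {ball_in(b4,rmA), ball_in(b5,rmB), free(left), free(right), robot_in(rmA)}
  through step 1 (drop(b4,rmA,left)): drop {ball_in(b4,rmA), free(left)}, keep {ball_in(b5,rmB), free(right), robot_in(rmA)}, require {carry(b4,left), robot_in(rmA)}
    → {ball_in(b5,rmB), carry(b4,left), free(right), robot_in(rmA)}

== RESULT ==
["ball_in(b5,rmB)", "carry(b4,left)", "free(right)", "robot_in(rmA)"]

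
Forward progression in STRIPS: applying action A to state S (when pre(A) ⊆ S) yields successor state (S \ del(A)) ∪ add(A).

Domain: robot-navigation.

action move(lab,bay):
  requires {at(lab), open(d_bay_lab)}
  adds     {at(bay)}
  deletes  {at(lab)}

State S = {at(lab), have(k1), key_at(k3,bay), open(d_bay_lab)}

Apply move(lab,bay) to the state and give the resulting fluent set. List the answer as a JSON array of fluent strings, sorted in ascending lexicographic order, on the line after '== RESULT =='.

Progress:
  pre ⊆ S: {at(lab), open(d_bay_lab)} ⊆ S  — applicable
  S \ del = {have(k1), key_at(k3,bay), open(d_bay_lab)}
  ∪ add   = {at(bay), have(k1), key_at(k3,bay), open(d_bay_lab)}

== RESULT ==
["at(bay)", "have(k1)", "key_at(k3,bay)", "open(d_bay_lab)"]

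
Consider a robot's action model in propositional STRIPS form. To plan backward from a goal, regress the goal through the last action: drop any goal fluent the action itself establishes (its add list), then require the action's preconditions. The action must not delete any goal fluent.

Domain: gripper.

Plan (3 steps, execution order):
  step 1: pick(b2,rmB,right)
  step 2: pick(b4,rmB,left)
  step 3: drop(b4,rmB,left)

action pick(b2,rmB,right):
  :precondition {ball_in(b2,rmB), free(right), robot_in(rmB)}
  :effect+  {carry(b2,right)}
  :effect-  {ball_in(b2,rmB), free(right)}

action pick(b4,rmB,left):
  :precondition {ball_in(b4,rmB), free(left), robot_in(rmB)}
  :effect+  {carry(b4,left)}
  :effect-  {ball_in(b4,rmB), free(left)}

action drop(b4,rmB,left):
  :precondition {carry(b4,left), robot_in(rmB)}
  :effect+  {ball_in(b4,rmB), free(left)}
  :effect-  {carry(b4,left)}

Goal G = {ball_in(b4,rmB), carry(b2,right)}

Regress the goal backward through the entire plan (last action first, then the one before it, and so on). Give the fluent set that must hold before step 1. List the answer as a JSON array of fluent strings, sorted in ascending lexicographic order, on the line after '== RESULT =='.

Regress step by step:
  through step 3 (drop(b4,rmB,left)): drop {ball_in(b4,rmB)}, keep {carry(b2,right)}, require {carry(b4,left), robot_in(rmB)}
    → {carry(b2,right), carry(b4,left), robot_in(rmB)}
  through step 2 (pick(b4,rmB,left)): drop {carry(b4,left)}, keep {carry(b2,right), robot_in(rmB)}, require {ball_in(b4,rmB), free(left), robot_in(rmB)}
    → {ball_in(b4,rmB), carry(b2,right), free(left), robot_in(rmB)}
  through step 1 (pick(b2,rmB,right)): drop {carry(b2,right)}, keep {ball_in(b4,rmB), free(left), robot_in(rmB)}, require {ball_in(b2,rmB), free(right), robot_in(rmB)}
    → {ball_in(b2,rmB), ball_in(b4,rmB), free(left), free(right), robot_in(rmB)}

== RESULT ==
["ball_in(b2,rmB)", "ball_in(b4,rmB)", "free(left)", "free(right)", "robot_in(rmB)"]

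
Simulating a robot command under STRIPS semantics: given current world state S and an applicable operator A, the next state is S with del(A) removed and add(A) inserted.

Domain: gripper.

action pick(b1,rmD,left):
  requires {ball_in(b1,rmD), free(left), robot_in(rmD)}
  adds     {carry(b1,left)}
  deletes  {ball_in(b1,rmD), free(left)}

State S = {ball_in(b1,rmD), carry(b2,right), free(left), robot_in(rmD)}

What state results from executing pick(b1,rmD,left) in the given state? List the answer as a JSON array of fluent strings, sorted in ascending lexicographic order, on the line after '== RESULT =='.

Progress:
  pre ⊆ S: {ball_in(b1,rmD), free(left), robot_in(rmD)} ⊆ S  — applicable
  S \ del = {carry(b2,right), robot_in(rmD)}
  ∪ add   = {carry(b1,left), carry(b2,right), robot_in(rmD)}

== RESULT ==
["carry(b1,left)", "carry(b2,right)", "robot_in(rmD)"]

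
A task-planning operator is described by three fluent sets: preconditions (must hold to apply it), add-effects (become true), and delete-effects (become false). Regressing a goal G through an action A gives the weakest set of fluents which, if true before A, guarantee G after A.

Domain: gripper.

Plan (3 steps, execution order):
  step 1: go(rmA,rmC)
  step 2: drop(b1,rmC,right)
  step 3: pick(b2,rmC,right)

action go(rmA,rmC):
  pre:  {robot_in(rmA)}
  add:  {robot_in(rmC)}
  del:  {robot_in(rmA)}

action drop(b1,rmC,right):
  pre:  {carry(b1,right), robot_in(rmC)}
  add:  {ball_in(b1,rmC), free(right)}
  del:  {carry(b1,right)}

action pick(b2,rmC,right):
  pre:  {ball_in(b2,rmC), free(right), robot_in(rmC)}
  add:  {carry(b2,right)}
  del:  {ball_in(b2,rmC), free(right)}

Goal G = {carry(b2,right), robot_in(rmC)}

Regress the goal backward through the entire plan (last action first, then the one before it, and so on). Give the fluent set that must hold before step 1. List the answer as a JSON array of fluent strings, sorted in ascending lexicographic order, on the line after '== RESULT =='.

Work backward from the goal:
  through step 3 (pick(b2,rmC,right)): drop {carry(b2,right)}, keep {robot_in(rmC)}, require {ball_in(b2,rmC), free(right), robot_in(rmC)}
    → {ball_in(b2,rmC), free(right), robot_in(rmC)}
  through step 2 (drop(b1,rmC,right)): drop {free(right)}, keep {ball_in(b2,rmC), robot_in(rmC)}, require {carry(b1,right), robot_in(rmC)}
    → {ball_in(b2,rmC), carry(b1,right), robot_in(rmC)}
  through step 1 (go(rmA,rmC)): drop {robot_in(rmC)}, keep {ball_in(b2,rmC), carry(b1,right)}, require {robot_in(rmA)}
    → {ball_in(b2,rmC), carry(b1,right), robot_in(rmA)}

== RESULT ==
["ball_in(b2,rmC)", "carry(b1,right)", "robot_in(rmA)"]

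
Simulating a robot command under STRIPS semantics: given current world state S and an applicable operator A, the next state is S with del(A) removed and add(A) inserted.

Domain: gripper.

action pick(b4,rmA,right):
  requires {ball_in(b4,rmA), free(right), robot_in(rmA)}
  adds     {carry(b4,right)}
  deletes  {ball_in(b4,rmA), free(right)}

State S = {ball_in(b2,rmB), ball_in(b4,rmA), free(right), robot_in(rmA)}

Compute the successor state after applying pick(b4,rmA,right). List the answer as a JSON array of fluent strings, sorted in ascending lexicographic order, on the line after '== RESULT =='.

Progress:
  pre ⊆ S: {ball_in(b4,rmA), free(right), robot_in(rmA)} ⊆ S  — applicable
  S \ del = {ball_in(b2,rmB), robot_in(rmA)}
  ∪ add   = {ball_in(b2,rmB), carry(b4,right), robot_in(rmA)}

== RESULT ==
["ball_in(b2,rmB)", "carry(b4,right)", "robot_in(rmA)"]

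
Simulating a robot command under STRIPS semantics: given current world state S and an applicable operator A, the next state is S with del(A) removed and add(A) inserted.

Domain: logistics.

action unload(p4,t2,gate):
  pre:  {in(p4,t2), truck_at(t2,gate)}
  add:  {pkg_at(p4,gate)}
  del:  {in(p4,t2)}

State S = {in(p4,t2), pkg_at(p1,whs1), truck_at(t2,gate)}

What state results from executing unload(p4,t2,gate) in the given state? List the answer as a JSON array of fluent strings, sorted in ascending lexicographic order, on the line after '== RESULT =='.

Compute (S \ del) ∪ add:
  pre ⊆ S: {in(p4,t2), truck_at(t2,gate)} ⊆ S  — applicable
  S \ del = {pkg_at(p1,whs1), truck_at(t2,gate)}
  ∪ add   = {pkg_at(p1,whs1), pkg_at(p4,gate), truck_at(t2,gate)}

== RESULT ==
["pkg_at(p1,whs1)", "pkg_at(p4,gate)", "truck_at(t2,gate)"]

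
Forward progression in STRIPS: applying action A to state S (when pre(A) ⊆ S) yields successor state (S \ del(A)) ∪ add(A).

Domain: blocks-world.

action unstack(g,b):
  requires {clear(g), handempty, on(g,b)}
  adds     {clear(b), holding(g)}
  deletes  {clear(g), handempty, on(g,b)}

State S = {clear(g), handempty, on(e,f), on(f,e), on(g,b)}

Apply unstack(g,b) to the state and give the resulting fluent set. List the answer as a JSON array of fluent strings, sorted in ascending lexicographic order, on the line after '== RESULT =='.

Compute (S \ del) ∪ add:
  pre ⊆ S: {clear(g), handempty, on(g,b)} ⊆ S  — applicable
  S \ del = {on(e,f), on(f,e)}
  ∪ add   = {clear(b), holding(g), on(e,f), on(f,e)}

== RESULT ==
["clear(b)", "holding(g)", "on(e,f)", "on(f,e)"]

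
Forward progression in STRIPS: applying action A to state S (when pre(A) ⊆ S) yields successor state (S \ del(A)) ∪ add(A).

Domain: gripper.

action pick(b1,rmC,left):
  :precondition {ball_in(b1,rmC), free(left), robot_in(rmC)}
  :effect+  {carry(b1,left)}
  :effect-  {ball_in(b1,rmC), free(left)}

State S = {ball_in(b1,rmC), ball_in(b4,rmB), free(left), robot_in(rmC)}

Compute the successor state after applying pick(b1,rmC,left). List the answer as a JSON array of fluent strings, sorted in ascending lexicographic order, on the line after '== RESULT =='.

Compute (S \ del) ∪ add:
  pre ⊆ S: {ball_in(b1,rmC), free(left), robot_in(rmC)} ⊆ S  — applicable
  S \ del = {ball_in(b4,rmB), robot_in(rmC)}
  ∪ add   = {ball_in(b4,rmB), carry(b1,left), robot_in(rmC)}

== RESULT ==
["ball_in(b4,rmB)", "carry(b1,left)", "robot_in(rmC)"]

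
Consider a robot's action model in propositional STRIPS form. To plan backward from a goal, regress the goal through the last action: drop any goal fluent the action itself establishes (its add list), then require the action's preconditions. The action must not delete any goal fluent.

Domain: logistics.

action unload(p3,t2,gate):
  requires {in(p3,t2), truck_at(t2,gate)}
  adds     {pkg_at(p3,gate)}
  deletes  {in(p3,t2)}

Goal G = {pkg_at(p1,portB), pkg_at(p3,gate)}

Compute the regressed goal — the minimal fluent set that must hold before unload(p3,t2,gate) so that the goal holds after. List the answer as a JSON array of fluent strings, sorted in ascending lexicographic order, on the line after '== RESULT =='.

Regress:
  G ∩ del = {}  (empty — regression defined)
  G \ add = {pkg_at(p1,portB), pkg_at(p3,gate)} \ {pkg_at(p3,gate)} = {pkg_at(p1,portB)}
  ∪ pre   = {pkg_at(p1,portB)} ∪ {in(p3,t2), truck_at(t2,gate)}
          = {in(p3,t2), pkg_at(p1,portB), truck_at(t2,gate)}

== RESULT ==
["in(p3,t2)", "pkg_at(p1,portB)", "truck_at(t2,gate)"]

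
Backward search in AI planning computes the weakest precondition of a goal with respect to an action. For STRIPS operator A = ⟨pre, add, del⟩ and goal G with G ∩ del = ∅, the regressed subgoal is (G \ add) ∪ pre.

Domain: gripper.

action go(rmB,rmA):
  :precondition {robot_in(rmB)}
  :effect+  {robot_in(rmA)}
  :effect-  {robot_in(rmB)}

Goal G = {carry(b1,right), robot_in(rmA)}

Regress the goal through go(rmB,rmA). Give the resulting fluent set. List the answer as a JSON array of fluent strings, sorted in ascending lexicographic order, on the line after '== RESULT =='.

Regress:
  G ∩ del = {}  (empty — regression defined)
  G \ add = {carry(b1,right), robot_in(rmA)} \ {robot_in(rmA)} = {carry(b1,right)}
  ∪ pre   = {carry(b1,right)} ∪ {robot_in(rmB)}
          = {carry(b1,right), robot_in(rmB)}

== RESULT ==
["carry(b1,right)", "robot_in(rmB)"]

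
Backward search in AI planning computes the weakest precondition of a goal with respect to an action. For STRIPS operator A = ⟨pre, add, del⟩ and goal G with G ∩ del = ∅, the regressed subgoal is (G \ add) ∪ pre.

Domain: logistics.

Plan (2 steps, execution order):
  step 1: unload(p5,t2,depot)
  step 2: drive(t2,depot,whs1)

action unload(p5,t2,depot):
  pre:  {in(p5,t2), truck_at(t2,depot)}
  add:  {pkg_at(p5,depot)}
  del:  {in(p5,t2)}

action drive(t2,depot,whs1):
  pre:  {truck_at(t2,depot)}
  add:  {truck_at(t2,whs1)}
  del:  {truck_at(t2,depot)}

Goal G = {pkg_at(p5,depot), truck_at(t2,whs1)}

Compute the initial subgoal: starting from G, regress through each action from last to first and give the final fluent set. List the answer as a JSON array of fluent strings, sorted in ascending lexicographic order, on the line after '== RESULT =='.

Regress step by step:
  through step 2 (drive(t2,depot,whs1)): drop {truck_at(t2,whs1)}, keep {pkg_at(p5,depot)}, require {truck_at(t2,depot)}
    → {pkg_at(p5,depot), truck_at(t2,depot)}
  through step 1 (unload(p5,t2,depot)): drop {pkg_at(p5,depot)}, keep {truck_at(t2,depot)}, require {in(p5,t2), truck_at(t2,depot)}
    → {in(p5,t2), truck_at(t2,depot)}

== RESULT ==
["in(p5,t2)", "truck_at(t2,depot)"]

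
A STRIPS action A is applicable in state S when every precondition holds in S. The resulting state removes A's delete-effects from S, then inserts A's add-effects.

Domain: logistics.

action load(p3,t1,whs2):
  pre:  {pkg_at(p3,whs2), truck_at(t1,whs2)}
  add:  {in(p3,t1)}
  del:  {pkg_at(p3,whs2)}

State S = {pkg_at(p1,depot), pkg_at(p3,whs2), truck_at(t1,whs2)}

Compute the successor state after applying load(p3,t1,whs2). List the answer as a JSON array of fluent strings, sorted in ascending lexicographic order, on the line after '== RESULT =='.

Compute (S \ del) ∪ add:
  pre ⊆ S: {pkg_at(p3,whs2), truck_at(t1,whs2)} ⊆ S  — applicable
  S \ del = {pkg_at(p1,depot), truck_at(t1,whs2)}
  ∪ add   = {in(p3,t1), pkg_at(p1,depot), truck_at(t1,whs2)}

== RESULT ==
["in(p3,t1)", "pkg_at(p1,depot)", "truck_at(t1,whs2)"]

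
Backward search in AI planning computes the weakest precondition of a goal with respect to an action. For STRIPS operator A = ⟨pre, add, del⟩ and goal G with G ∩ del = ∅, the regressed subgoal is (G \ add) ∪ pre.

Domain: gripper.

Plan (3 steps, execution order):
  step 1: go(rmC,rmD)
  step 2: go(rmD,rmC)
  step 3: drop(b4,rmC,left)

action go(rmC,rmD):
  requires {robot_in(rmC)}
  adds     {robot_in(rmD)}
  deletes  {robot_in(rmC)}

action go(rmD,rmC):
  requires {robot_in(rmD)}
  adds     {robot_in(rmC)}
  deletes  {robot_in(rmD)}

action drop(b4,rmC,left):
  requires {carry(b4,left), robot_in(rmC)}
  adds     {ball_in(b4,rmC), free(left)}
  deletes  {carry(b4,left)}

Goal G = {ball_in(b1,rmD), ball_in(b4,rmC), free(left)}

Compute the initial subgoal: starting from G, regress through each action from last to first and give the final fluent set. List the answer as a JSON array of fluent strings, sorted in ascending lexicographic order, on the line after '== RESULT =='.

Regress step by step:
  through step 3 (drop(b4,rmC,left)): drop {ball_in(b4,rmC), free(left)}, keep {ball_in(b1,rmD)}, require {carry(b4,left), robot_in(rmC)}
    → {ball_in(b1,rmD), carry(b4,left), robot_in(rmC)}
  through step 2 (go(rmD,rmC)): drop {robot_in(rmC)}, keep {ball_in(b1,rmD), carry(b4,left)}, require {robot_in(rmD)}
    → {ball_in(b1,rmD), carry(b4,left), robot_in(rmD)}
  through step 1 (go(rmC,rmD)): drop {robot_in(rmD)}, keep {ball_in(b1,rmD), carry(b4,left)}, require {robot_in(rmC)}
    → {ball_in(b1,rmD), carry(b4,left), robot_in(rmC)}

== RESULT ==
["ball_in(b1,rmD)", "carry(b4,left)", "robot_in(rmC)"]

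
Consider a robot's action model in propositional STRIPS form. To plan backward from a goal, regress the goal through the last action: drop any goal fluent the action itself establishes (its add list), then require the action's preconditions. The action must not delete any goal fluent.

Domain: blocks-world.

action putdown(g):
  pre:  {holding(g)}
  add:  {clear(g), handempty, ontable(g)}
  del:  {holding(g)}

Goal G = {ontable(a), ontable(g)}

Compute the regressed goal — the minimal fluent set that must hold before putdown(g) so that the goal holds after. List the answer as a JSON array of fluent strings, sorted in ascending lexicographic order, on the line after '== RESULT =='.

Regress:
  G ∩ del = {}  (empty — regression defined)
  G \ add = {ontable(a), ontable(g)} \ {clear(g), handempty, ontable(g)} = {ontable(a)}
  ∪ pre   = {ontable(a)} ∪ {holding(g)}
          = {holding(g), ontable(a)}

== RESULT ==
["holding(g)", "ontable(a)"]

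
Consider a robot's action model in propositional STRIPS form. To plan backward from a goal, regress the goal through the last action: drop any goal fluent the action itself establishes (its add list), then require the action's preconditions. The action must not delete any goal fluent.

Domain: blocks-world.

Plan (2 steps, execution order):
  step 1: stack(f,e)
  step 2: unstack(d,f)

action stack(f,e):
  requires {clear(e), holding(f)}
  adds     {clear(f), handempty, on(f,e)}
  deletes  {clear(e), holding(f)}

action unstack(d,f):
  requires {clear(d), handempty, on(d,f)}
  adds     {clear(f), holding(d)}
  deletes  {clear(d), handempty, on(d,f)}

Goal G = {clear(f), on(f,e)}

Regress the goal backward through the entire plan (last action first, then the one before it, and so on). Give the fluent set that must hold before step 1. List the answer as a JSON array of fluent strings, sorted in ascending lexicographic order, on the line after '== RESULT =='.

Regress step by step:
  through step 2 (unstack(d,f)): drop {clear(f)}, keep {on(f,e)}, require {clear(d), handempty, on(d,f)}
    → {clear(d), handempty, on(d,f), on(f,e)}
  through step 1 (stack(f,e)): drop {handempty, on(f,e)}, keep {clear(d), on(d,f)}, require {clear(e), holding(f)}
    → {clear(d), clear(e), holding(f), on(d,f)}

== RESULT ==
["clear(d)", "clear(e)", "holding(f)", "on(d,f)"]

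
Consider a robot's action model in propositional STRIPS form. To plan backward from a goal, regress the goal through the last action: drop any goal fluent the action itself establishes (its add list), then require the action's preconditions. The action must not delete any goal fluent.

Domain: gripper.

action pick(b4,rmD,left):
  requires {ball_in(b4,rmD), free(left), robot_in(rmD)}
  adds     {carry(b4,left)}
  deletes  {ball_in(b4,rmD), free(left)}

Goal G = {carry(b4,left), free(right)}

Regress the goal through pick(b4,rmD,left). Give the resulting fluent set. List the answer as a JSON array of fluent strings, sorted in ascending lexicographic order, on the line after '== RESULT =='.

Regress:
  G ∩ del = {}  (empty — regression defined)
  G \ add = {carry(b4,left), free(right)} \ {carry(b4,left)} = {free(right)}
  ∪ pre   = {free(right)} ∪ {ball_in(b4,rmD), free(left), robot_in(rmD)}
          = {ball_in(b4,rmD), free(left), free(right), robot_in(rmD)}

== RESULT ==
["ball_in(b4,rmD)", "free(left)", "free(right)", "robot_in(rmD)"]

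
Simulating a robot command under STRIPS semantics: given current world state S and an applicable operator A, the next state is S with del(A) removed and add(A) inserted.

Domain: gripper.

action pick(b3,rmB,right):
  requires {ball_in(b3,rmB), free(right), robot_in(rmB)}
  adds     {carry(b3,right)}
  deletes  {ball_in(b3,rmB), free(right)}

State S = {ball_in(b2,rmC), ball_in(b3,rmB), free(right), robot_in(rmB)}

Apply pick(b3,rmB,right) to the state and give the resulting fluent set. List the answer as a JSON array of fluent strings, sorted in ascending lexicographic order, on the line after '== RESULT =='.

Compute (S \ del) ∪ add:
  pre ⊆ S: {ball_in(b3,rmB), free(right), robot_in(rmB)} ⊆ S  — applicable
  S \ del = {ball_in(b2,rmC), robot_in(rmB)}
  ∪ add   = {ball_in(b2,rmC), carry(b3,right), robot_in(rmB)}

== RESULT ==
["ball_in(b2,rmC)", "carry(b3,right)", "robot_in(rmB)"]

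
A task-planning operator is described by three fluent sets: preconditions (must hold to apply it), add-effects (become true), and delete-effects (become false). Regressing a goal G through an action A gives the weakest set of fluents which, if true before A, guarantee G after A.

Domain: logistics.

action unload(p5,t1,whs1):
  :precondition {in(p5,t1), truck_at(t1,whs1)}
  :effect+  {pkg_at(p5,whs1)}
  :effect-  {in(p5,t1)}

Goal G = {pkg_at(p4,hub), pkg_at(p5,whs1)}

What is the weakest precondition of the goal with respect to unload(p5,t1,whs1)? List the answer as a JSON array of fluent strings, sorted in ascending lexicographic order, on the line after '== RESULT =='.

Regress:
  G ∩ del = {}  (empty — regression defined)
  G \ add = {pkg_at(p4,hub), pkg_at(p5,whs1)} \ {pkg_at(p5,whs1)} = {pkg_at(p4,hub)}
  ∪ pre   = {pkg_at(p4,hub)} ∪ {in(p5,t1), truck_at(t1,whs1)}
          = {in(p5,t1), pkg_at(p4,hub), truck_at(t1,whs1)}

== RESULT ==
["in(p5,t1)", "pkg_at(p4,hub)", "truck_at(t1,whs1)"]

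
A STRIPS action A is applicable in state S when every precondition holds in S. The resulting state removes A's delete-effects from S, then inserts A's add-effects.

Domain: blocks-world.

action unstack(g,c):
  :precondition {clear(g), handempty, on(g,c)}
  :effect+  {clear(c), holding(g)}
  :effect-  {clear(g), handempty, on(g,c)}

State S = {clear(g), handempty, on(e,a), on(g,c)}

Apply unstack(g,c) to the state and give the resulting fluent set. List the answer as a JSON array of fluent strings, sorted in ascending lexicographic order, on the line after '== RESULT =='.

Progress:
  pre ⊆ S: {clear(g), handempty, on(g,c)} ⊆ S  — applicable
  S \ del = {on(e,a)}
  ∪ add   = {clear(c), holding(g), on(e,a)}

== RESULT ==
["clear(c)", "holding(g)", "on(e,a)"]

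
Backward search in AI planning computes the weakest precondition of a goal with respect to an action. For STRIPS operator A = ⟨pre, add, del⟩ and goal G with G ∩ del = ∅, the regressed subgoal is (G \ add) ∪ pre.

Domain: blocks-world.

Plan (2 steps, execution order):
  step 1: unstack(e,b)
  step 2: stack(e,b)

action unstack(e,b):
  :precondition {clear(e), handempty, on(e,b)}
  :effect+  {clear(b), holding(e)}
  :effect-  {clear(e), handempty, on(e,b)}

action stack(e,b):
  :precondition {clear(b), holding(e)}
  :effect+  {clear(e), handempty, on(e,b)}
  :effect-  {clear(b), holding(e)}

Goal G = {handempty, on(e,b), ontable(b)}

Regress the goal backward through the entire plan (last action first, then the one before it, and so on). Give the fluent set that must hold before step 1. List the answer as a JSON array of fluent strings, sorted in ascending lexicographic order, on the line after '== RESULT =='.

Work backward from the goal:
  through step 2 (stack(e,b)): drop {handempty, on(e,b)}, keep {ontable(b)}, require {clear(b), holding(e)}
    → {clear(b), holding(e), ontable(b)}
  through step 1 (unstack(e,b)): drop {clear(b), holding(e)}, keep {ontable(b)}, require {clear(e), handempty, on(e,b)}
    → {clear(e), handempty, on(e,b), ontable(b)}

== RESULT ==
["clear(e)", "handempty", "on(e,b)", "ontable(b)"]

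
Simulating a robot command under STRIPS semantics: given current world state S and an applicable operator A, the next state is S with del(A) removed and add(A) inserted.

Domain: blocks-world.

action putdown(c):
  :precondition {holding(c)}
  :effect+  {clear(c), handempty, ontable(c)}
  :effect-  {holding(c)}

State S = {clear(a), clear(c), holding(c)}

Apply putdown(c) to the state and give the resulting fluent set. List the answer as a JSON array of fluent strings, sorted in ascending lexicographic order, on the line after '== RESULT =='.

Compute (S \ del) ∪ add:
  pre ⊆ S: {holding(c)} ⊆ S  — applicable
  S \ del = {clear(a), clear(c)}
  ∪ add   = {clear(a), clear(c), handempty, ontable(c)}

== RESULT ==
["clear(a)", "clear(c)", "handempty", "ontable(c)"]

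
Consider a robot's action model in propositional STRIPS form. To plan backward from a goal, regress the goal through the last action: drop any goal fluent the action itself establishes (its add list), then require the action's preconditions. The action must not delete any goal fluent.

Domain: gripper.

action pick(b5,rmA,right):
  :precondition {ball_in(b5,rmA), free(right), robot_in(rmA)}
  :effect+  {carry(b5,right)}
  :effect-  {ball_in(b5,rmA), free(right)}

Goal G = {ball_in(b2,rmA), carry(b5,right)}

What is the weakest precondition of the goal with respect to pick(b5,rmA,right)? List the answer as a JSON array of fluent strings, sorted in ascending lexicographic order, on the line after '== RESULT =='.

Regress:
  G ∩ del = {}  (empty — regression defined)
  G \ add = {ball_in(b2,rmA), carry(b5,right)} \ {carry(b5,right)} = {ball_in(b2,rmA)}
  ∪ pre   = {ball_in(b2,rmA)} ∪ {ball_in(b5,rmA), free(right), robot_in(rmA)}
          = {ball_in(b2,rmA), ball_in(b5,rmA), free(right), robot_in(rmA)}

== RESULT ==
["ball_in(b2,rmA)", "ball_in(b5,rmA)", "free(right)", "robot_in(rmA)"]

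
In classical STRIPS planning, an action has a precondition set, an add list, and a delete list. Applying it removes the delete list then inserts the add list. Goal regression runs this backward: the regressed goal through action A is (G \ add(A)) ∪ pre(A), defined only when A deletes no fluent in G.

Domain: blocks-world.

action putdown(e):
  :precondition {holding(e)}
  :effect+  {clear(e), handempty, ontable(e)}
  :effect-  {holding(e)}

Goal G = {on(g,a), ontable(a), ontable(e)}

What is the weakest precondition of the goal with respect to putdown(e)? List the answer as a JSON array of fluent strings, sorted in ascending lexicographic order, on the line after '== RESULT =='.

Regress:
  G ∩ del = {}  (empty — regression defined)
  G \ add = {on(g,a), ontable(a), ontable(e)} \ {clear(e), handempty, ontable(e)} = {on(g,a), ontable(a)}
  ∪ pre   = {on(g,a), ontable(a)} ∪ {holding(e)}
          = {holding(e), on(g,a), ontable(a)}

== RESULT ==
["holding(e)", "on(g,a)", "ontable(a)"]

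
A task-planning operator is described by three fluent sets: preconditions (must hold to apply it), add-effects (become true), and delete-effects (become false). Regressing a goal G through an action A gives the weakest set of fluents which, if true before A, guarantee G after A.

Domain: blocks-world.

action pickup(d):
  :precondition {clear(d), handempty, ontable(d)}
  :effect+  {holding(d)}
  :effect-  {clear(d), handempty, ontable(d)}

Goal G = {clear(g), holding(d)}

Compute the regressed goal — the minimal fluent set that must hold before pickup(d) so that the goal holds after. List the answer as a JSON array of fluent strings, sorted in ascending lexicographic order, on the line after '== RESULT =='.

Regress:
  G ∩ del = {}  (empty — regression defined)
  G \ add = {clear(g), holding(d)} \ {holding(d)} = {clear(g)}
  ∪ pre   = {clear(g)} ∪ {clear(d), handempty, ontable(d)}
          = {clear(d), clear(g), handempty, ontable(d)}

== RESULT ==
["clear(d)", "clear(g)", "handempty", "ontable(d)"]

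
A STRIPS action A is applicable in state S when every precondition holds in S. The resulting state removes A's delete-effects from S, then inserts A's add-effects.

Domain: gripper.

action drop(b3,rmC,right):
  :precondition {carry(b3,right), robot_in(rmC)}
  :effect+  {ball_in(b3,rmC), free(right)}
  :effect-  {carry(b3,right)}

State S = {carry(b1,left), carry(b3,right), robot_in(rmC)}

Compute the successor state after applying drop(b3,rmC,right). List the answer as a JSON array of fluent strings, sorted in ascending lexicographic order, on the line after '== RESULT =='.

Progress:
  pre ⊆ S: {carry(b3,right), robot_in(rmC)} ⊆ S  — applicable
  S \ del = {carry(b1,left), robot_in(rmC)}
  ∪ add   = {ball_in(b3,rmC), carry(b1,left), free(right), robot_in(rmC)}

== RESULT ==
["ball_in(b3,rmC)", "carry(b1,left)", "free(right)", "robot_in(rmC)"]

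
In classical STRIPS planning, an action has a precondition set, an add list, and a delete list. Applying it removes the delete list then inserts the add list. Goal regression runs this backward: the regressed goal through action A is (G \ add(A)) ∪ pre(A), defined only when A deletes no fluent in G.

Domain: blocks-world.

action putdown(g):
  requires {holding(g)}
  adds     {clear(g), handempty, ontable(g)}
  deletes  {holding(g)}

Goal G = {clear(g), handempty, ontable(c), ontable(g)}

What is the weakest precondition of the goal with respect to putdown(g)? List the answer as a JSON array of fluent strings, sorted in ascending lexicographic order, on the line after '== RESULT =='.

Regress:
  G ∩ del = {}  (empty — regression defined)
  G \ add = {clear(g), handempty, ontable(c), ontable(g)} \ {clear(g), handempty, ontable(g)} = {ontable(c)}
  ∪ pre   = {ontable(c)} ∪ {holding(g)}
          = {holding(g), ontable(c)}

== RESULT ==
["holding(g)", "ontable(c)"]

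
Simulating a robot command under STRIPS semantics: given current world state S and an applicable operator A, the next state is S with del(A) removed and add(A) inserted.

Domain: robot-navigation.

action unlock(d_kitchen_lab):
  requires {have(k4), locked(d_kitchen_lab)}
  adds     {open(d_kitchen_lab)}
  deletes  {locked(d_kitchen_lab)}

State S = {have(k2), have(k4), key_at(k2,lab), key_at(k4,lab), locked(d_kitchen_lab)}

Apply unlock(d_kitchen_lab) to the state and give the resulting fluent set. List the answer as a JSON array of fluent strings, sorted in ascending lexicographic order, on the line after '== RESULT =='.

Compute (S \ del) ∪ add:
  pre ⊆ S: {have(k4), locked(d_kitchen_lab)} ⊆ S  — applicable
  S \ del = {have(k2), have(k4), key_at(k2,lab), key_at(k4,lab)}
  ∪ add   = {have(k2), have(k4), key_at(k2,lab), key_at(k4,lab), open(d_kitchen_lab)}

== RESULT ==
["have(k2)", "have(k4)", "key_at(k2,lab)", "key_at(k4,lab)", "open(d_kitchen_lab)"]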